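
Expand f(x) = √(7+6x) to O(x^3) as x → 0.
sqrt(7) + 3*sqrt(7)*x/7 - 9*sqrt(7)*x**2/98 + O(x**3)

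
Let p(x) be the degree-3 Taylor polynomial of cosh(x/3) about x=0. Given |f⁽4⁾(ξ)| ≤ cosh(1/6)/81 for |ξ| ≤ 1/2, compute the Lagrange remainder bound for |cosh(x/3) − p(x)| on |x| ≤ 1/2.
cosh(1/6)/31104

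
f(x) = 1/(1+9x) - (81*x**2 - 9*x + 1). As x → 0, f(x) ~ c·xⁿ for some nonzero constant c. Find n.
3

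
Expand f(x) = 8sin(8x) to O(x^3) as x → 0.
64*x + O(x**3)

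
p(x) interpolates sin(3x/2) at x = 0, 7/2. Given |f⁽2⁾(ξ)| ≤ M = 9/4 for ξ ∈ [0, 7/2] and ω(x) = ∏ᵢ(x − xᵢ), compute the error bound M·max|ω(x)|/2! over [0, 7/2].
441/128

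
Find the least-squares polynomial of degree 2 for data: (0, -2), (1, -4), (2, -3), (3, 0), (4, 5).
-74/35 + (-97/35)x + (8/7)x²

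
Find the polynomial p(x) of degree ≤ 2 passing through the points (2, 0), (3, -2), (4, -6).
-x**2 + 3*x - 2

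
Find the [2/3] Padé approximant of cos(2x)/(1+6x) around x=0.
(1 - 5*x**2/3)/(2*x**3 + x**2/3 + 6*x + 1)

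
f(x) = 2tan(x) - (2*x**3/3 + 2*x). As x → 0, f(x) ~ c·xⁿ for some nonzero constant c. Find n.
5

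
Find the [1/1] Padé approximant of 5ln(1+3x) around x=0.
15*x/(3*x/2 + 1)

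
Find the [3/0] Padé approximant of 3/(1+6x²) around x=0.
3 - 18*x**2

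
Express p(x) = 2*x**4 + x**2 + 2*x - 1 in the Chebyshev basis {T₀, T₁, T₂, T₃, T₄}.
(1/4)T₀ + (2)T₁ + (3/2)T₂ + (1/4)T₄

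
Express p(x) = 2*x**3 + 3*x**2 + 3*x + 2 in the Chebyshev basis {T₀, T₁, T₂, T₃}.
(7/2)T₀ + (9/2)T₁ + (3/2)T₂ + (1/2)T₃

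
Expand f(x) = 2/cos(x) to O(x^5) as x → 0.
2 + x**2 + 5*x**4/12 + O(x**5)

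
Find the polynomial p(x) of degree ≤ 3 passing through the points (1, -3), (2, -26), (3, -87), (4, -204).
-3*x**3 - x**2 + x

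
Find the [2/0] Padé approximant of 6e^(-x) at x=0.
3*x**2 - 6*x + 6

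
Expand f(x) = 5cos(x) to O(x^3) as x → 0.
5 - 5*x**2/2 + O(x**3)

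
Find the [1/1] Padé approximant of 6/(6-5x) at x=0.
1/(1 - 5*x/6)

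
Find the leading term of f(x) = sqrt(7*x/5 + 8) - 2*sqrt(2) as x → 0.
7*sqrt(2)*x/40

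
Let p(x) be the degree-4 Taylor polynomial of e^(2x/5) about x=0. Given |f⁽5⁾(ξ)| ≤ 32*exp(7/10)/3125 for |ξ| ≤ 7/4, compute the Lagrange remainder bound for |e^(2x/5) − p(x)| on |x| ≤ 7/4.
16807*exp(7/10)/12000000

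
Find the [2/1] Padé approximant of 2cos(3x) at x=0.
2 - 9*x**2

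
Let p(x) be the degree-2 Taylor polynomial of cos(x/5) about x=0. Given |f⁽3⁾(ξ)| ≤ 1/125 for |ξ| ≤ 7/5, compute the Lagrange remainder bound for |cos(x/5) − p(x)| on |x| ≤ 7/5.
343/93750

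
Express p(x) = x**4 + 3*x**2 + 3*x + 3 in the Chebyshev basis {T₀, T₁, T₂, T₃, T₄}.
(39/8)T₀ + (3)T₁ + (2)T₂ + (1/8)T₄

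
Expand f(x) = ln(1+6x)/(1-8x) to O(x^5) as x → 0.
6*x + 30*x**2 + 312*x**3 + 2172*x**4 + O(x**5)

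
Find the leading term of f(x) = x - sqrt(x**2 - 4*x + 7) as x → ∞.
2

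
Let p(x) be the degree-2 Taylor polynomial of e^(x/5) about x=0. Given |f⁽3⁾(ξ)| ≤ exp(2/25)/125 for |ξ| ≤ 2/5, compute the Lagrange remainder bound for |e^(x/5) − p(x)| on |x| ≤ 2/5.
4*exp(2/25)/46875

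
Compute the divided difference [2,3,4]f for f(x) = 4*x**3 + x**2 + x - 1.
37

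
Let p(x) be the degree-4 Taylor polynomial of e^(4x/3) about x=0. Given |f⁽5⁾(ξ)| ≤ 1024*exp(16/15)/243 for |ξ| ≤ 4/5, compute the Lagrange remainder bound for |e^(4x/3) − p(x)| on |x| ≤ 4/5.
131072*exp(16/15)/11390625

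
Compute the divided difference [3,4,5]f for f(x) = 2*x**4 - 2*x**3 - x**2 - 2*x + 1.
169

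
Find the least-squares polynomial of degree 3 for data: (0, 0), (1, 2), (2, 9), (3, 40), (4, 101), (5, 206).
11/42 + (139/252)x + (-73/42)x² + (71/36)x³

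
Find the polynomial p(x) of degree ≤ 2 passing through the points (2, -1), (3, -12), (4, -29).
-3*x**2 + 4*x + 3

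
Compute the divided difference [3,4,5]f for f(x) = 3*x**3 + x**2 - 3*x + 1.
37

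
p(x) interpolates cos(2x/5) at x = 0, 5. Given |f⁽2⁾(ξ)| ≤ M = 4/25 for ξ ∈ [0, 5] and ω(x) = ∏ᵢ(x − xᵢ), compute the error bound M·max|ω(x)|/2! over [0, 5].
1/2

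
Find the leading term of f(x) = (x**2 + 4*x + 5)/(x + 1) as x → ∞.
x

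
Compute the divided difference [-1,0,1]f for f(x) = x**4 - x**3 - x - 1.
1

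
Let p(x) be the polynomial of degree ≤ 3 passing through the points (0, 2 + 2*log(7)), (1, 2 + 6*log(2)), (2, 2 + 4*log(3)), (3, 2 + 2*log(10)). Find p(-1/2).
2 + log(583443*35**(3/8)*6**(1/4)/81920)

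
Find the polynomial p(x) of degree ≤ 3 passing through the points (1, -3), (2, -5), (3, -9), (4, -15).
-x**2 + x - 3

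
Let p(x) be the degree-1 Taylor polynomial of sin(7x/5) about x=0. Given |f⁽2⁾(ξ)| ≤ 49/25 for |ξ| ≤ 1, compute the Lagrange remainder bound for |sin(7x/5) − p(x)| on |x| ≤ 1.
49/50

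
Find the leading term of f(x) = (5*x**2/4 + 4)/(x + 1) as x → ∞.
5*x/4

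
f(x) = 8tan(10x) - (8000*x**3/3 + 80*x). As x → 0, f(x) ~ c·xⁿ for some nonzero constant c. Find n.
5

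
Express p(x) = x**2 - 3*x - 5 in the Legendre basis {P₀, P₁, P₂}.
(-14/3)P₀ + (-3)P₁ + (2/3)P₂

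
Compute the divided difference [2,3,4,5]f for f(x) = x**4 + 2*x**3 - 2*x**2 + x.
16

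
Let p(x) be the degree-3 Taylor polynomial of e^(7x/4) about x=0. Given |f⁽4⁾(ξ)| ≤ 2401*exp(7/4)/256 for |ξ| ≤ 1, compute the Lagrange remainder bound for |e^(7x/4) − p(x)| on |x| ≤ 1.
2401*exp(7/4)/6144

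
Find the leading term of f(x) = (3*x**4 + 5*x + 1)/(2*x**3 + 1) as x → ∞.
3*x/2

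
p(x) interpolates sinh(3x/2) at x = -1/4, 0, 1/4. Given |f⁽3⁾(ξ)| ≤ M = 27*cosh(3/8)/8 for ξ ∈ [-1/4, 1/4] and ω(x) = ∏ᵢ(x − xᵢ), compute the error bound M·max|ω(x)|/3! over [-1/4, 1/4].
sqrt(3)*cosh(3/8)/512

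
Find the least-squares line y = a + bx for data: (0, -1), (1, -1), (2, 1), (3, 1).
a = -6/5, b = 4/5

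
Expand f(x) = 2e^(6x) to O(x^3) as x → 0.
2 + 12*x + 36*x**2 + O(x**3)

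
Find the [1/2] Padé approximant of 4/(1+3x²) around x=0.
4/(3*x**2 + 1)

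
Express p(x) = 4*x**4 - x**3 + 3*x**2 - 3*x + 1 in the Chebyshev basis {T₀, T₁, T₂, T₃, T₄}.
(4)T₀ + (-15/4)T₁ + (7/2)T₂ + (-1/4)T₃ + (1/2)T₄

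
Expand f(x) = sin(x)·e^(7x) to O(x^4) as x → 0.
x + 7*x**2 + 73*x**3/3 + O(x**4)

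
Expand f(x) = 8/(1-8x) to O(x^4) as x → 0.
8 + 64*x + 512*x**2 + 4096*x**3 + O(x**4)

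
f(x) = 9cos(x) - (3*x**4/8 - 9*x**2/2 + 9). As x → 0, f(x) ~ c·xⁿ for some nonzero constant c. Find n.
6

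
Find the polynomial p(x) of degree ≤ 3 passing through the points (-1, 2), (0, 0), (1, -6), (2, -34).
-3*x**3 - 2*x**2 - x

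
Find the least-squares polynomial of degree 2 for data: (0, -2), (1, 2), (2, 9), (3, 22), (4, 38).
-67/35 + (10/7)x + (15/7)x²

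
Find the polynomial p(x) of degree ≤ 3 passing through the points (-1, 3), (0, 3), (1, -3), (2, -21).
-x**3 - 3*x**2 - 2*x + 3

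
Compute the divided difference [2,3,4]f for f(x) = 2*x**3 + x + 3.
18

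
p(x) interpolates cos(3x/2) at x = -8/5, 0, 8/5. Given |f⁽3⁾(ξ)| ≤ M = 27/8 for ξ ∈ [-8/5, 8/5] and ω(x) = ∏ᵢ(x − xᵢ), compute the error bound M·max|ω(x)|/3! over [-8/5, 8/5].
64*sqrt(3)/125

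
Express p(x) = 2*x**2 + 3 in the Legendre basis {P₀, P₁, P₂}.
(11/3)P₀ + (4/3)P₂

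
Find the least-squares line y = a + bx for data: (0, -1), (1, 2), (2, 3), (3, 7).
a = -1, b = 5/2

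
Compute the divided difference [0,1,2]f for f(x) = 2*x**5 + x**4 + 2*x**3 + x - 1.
43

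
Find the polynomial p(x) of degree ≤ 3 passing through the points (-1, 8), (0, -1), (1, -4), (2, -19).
-3*x**3 + 3*x**2 - 3*x - 1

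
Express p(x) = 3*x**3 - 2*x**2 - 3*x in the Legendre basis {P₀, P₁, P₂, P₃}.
(-2/3)P₀ + (-6/5)P₁ + (-4/3)P₂ + (6/5)P₃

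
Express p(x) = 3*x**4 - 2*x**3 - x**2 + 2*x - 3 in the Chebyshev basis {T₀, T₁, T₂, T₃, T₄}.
(-19/8)T₀ + (1/2)T₁ + T₂ + (-1/2)T₃ + (3/8)T₄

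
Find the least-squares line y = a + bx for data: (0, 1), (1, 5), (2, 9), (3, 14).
a = 4/5, b = 43/10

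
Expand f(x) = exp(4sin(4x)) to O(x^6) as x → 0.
1 + 16*x + 128*x**2 + 640*x**3 + 2048*x**4 + 49664*x**5/15 + O(x**6)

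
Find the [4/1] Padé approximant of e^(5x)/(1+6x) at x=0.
(9858125*x**4/326616 + 815875*x**3/40827 + 341475*x**2/27218 + 67420*x/13609 + 1)/(81029*x/13609 + 1)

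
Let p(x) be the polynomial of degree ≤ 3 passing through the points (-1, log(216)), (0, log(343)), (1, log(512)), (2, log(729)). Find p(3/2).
log(2304*2**(5/8)*21**(1/16)/7)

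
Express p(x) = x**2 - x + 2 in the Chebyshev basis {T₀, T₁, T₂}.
(5/2)T₀ - T₁ + (1/2)T₂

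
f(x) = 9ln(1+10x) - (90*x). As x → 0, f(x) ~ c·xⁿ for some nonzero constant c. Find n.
2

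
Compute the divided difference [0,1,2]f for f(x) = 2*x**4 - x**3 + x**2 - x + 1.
12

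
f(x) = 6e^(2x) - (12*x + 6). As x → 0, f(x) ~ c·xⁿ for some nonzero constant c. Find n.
2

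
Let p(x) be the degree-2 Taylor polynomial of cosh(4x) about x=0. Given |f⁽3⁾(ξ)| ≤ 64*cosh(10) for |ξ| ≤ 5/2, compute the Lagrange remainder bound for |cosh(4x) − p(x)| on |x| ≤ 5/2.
500*cosh(10)/3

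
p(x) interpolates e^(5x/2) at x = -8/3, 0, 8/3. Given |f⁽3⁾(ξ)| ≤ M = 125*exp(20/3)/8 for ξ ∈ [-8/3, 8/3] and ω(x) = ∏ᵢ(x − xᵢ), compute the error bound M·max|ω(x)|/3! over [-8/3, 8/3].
8000*sqrt(3)*exp(20/3)/729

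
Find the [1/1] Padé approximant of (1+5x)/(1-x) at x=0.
(5*x + 1)/(1 - x)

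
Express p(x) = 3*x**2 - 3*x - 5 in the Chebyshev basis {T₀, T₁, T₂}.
(-7/2)T₀ + (-3)T₁ + (3/2)T₂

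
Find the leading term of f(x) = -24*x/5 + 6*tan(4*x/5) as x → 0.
128*x**3/125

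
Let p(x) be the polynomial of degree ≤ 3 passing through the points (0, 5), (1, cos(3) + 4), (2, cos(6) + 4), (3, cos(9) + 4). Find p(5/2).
5*cos(9)/16 - 5*cos(3)/16 + 15*cos(6)/16 + 65/16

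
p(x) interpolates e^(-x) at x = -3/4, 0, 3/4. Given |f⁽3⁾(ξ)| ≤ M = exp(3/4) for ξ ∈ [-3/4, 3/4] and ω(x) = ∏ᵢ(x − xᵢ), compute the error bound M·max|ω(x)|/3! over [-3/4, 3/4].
sqrt(3)*exp(3/4)/64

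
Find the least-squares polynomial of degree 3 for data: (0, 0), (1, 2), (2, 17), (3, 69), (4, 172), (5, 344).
17/63 + (-241/189)x + (-113/126)x² + (161/54)x³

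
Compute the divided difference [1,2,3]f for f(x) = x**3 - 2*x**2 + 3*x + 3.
4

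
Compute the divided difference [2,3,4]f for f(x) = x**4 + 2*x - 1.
55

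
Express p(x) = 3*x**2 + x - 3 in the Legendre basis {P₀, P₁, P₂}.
(-2)P₀ + P₁ + (2)P₂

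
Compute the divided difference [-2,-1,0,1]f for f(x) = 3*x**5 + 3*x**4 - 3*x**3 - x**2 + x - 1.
6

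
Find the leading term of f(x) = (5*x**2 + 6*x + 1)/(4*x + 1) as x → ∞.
5*x/4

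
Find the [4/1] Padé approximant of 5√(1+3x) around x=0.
(243*x**4/128 - 27*x**3/8 + 81*x**2/8 + 18*x + 5)/(21*x/10 + 1)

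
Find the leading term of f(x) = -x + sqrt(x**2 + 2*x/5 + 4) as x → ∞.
1/5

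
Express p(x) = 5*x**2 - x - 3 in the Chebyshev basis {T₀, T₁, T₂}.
(-1/2)T₀ - T₁ + (5/2)T₂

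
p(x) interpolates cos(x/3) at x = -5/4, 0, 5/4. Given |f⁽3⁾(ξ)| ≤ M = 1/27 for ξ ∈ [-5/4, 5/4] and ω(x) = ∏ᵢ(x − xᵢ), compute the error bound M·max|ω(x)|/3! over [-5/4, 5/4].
125*sqrt(3)/46656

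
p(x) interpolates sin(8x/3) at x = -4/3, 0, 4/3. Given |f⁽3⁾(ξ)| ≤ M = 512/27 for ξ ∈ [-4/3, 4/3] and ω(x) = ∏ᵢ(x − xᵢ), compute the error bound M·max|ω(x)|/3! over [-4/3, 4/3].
32768*sqrt(3)/19683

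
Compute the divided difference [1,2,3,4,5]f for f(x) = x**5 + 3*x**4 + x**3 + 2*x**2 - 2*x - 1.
18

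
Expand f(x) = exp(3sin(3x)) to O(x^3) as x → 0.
1 + 9*x + 81*x**2/2 + O(x**3)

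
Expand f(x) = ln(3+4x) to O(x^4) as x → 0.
log(3) + 4*x/3 - 8*x**2/9 + 64*x**3/81 + O(x**4)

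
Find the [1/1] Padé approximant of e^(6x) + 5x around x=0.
(103*x/11 + 1)/(1 - 18*x/11)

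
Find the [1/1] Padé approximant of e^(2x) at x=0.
(x + 1)/(1 - x)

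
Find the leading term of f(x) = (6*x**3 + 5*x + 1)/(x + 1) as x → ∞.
6*x**2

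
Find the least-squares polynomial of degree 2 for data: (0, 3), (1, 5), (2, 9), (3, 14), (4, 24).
113/35 + (17/70)x + (17/14)x²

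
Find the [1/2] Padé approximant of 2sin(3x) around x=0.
6*x/(3*x**2/2 + 1)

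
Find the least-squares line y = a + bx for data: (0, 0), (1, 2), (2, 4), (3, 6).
a = 0, b = 2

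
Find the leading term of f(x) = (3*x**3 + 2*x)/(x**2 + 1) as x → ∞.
3*x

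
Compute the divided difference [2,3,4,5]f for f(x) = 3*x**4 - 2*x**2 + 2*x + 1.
42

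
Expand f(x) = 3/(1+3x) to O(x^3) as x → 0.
3 - 9*x + 27*x**2 + O(x**3)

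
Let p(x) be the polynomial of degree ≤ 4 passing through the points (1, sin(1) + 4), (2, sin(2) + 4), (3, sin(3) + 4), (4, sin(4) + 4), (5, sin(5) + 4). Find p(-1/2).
-693*sin(2)/32 + 315*sin(5)/128 + 1485*sin(3)/64 + 4 + 1155*sin(1)/128 - 385*sin(4)/32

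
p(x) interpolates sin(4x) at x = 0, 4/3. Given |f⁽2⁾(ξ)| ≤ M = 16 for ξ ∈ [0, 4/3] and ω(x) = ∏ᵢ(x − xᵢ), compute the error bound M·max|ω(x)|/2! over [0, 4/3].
32/9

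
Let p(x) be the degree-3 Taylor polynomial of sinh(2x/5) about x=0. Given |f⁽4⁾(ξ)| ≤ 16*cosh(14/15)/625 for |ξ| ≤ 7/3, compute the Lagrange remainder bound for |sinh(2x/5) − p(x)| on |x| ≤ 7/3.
4802*cosh(14/15)/151875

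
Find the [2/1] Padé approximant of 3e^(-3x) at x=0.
(9*x**2/2 - 6*x + 3)/(x + 1)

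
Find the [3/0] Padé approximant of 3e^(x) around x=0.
x**3/2 + 3*x**2/2 + 3*x + 3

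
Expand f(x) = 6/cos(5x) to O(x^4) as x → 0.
6 + 75*x**2 + O(x**4)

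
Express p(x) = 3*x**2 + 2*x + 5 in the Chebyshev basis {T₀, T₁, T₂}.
(13/2)T₀ + (2)T₁ + (3/2)T₂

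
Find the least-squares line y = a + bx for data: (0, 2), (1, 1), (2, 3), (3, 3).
a = 3/2, b = 1/2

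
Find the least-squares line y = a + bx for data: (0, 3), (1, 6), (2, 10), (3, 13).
a = 29/10, b = 17/5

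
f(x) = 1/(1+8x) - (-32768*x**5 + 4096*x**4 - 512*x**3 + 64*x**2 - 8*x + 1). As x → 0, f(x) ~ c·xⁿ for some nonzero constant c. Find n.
6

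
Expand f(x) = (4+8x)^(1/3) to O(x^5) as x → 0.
2**(2/3) + 2*2**(2/3)*x/3 - 4*2**(2/3)*x**2/9 + 40*2**(2/3)*x**3/81 - 160*2**(2/3)*x**4/243 + O(x**5)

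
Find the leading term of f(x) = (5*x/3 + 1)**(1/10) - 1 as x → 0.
x/6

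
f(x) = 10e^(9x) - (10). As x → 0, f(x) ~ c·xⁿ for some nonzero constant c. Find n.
1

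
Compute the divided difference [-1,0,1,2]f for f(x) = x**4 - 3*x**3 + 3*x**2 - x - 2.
-1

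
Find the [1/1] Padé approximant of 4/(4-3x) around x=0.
1/(1 - 3*x/4)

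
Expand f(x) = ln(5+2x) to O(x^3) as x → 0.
log(5) + 2*x/5 - 2*x**2/25 + O(x**3)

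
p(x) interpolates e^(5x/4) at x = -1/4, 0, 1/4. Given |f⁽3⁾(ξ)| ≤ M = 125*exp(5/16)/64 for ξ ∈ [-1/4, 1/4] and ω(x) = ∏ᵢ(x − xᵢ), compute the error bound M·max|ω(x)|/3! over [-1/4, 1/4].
125*sqrt(3)*exp(5/16)/110592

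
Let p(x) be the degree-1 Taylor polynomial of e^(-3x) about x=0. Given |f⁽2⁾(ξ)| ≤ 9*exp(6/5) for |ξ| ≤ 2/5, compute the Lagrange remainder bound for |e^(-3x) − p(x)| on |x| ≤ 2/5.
18*exp(6/5)/25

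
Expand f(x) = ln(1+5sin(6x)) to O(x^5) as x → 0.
30*x - 450*x**2 + 8820*x**3 - 197100*x**4 + O(x**5)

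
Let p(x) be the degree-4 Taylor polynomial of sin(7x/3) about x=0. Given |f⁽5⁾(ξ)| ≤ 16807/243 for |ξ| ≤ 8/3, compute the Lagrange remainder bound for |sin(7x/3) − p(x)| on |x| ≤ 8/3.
68841472/885735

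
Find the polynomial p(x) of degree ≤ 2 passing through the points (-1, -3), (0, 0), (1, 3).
3*x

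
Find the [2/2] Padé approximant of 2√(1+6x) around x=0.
(45*x**2/2 + 15*x + 2)/(9*x**2/4 + 9*x/2 + 1)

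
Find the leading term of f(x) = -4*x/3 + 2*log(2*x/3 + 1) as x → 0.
-4*x**2/9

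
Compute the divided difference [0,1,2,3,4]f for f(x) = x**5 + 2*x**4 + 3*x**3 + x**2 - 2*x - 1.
12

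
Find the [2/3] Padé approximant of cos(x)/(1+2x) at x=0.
(1 - 5*x**2/12)/(x**3/6 + x**2/12 + 2*x + 1)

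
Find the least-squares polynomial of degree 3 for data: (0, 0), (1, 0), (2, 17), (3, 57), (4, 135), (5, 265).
-41/126 + (-145/108)x + (173/252)x² + (55/27)x³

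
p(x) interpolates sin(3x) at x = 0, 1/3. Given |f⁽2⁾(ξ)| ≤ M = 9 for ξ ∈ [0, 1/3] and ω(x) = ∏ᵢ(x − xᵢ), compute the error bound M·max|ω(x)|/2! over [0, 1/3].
1/8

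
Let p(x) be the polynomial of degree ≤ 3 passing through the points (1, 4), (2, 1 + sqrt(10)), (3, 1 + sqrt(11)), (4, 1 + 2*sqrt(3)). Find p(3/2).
-5*sqrt(11)/16 + sqrt(3)/8 + 31/16 + 15*sqrt(10)/16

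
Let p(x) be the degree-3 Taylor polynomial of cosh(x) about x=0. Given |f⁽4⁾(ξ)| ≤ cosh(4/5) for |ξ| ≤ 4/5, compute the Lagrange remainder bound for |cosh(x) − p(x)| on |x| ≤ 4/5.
32*cosh(4/5)/1875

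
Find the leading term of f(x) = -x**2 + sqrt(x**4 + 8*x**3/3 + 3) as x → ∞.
4*x/3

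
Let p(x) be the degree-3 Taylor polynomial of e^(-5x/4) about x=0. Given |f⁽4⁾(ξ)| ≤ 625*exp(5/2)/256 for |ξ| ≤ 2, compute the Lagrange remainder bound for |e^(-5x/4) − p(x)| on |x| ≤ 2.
625*exp(5/2)/384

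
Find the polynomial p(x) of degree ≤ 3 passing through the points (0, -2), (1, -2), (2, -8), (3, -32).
-2*x**3 + 3*x**2 - x - 2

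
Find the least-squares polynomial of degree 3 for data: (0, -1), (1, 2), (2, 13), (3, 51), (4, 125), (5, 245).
-40/63 + (-82/189)x + (-31/252)x² + (217/108)x³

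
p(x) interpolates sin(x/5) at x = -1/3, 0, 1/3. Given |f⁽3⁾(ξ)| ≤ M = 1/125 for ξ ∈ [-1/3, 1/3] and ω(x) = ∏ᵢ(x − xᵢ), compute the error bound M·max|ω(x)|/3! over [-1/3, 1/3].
sqrt(3)/91125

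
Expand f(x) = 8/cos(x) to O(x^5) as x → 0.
8 + 4*x**2 + 5*x**4/3 + O(x**5)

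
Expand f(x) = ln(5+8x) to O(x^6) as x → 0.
log(5) + 8*x/5 - 32*x**2/25 + 512*x**3/375 - 1024*x**4/625 + 32768*x**5/15625 + O(x**6)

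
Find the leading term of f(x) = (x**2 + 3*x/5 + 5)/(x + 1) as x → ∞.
x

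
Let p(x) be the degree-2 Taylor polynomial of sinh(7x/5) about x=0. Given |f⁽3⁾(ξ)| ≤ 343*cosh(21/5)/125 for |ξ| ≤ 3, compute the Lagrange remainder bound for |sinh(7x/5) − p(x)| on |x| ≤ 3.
3087*cosh(21/5)/250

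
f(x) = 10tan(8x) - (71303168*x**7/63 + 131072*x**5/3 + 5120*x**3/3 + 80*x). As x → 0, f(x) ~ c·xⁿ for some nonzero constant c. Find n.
9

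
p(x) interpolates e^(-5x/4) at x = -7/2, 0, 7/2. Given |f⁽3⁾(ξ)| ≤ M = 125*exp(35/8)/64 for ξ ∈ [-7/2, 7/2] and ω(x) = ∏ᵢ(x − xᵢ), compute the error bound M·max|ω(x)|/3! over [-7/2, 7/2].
42875*sqrt(3)*exp(35/8)/13824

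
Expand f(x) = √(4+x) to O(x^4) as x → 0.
2 + x/4 - x**2/64 + x**3/512 + O(x**4)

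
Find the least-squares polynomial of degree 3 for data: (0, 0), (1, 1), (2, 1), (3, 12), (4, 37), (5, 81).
37/126 + (509/756)x + (-35/18)x² + (109/108)x³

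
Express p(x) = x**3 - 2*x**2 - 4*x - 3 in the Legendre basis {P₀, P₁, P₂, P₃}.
(-11/3)P₀ + (-17/5)P₁ + (-4/3)P₂ + (2/5)P₃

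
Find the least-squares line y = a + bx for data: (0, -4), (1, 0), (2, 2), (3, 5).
a = -18/5, b = 29/10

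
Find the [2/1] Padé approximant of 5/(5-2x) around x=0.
1/(1 - 2*x/5)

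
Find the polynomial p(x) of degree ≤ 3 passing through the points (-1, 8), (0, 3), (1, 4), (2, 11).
3*x**2 - 2*x + 3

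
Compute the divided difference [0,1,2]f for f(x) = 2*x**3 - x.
6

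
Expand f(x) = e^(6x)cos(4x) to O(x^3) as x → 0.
1 + 6*x + 10*x**2 + O(x**3)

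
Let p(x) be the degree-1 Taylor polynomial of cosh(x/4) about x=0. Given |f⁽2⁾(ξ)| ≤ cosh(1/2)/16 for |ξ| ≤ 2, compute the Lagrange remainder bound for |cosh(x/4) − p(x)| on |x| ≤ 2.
cosh(1/2)/8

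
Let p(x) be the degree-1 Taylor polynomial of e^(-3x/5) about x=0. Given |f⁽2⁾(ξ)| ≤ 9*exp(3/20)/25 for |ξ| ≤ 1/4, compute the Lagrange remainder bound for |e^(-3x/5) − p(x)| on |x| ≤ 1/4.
9*exp(3/20)/800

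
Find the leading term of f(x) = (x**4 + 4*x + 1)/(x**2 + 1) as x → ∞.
x**2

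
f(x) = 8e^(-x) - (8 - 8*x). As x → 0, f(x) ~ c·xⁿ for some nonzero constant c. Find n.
2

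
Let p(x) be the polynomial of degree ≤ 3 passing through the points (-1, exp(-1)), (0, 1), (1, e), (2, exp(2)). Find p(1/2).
(-1 + e*(-exp(2) + 9 + 9*e))*exp(-1)/16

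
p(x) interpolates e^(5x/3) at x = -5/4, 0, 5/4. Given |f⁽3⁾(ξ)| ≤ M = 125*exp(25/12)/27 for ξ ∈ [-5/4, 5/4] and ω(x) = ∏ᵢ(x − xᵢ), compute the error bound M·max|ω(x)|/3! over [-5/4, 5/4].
15625*sqrt(3)*exp(25/12)/46656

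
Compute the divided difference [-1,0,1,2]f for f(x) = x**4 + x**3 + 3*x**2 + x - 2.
3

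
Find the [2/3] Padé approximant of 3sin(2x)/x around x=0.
(6 - 14*x**2/5)/(x**2/5 + 1)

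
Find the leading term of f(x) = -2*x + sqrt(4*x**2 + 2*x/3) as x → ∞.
1/6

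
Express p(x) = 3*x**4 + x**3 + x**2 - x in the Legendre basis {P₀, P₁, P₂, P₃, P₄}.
(14/15)P₀ + (-2/5)P₁ + (50/21)P₂ + (2/5)P₃ + (24/35)P₄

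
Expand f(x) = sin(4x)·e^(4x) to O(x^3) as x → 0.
4*x + 16*x**2 + O(x**3)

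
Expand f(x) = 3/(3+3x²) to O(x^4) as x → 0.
1 - x**2 + O(x**4)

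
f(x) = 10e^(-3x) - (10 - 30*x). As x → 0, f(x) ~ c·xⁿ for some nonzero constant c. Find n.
2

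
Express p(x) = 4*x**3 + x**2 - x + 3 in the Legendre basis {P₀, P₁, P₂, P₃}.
(10/3)P₀ + (7/5)P₁ + (2/3)P₂ + (8/5)P₃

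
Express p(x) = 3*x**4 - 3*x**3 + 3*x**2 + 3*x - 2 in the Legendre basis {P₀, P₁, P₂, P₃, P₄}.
(-2/5)P₀ + (6/5)P₁ + (26/7)P₂ + (-6/5)P₃ + (24/35)P₄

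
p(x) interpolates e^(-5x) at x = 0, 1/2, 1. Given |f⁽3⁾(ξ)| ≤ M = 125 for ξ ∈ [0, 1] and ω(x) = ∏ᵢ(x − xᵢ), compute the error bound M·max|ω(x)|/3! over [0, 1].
125*sqrt(3)/216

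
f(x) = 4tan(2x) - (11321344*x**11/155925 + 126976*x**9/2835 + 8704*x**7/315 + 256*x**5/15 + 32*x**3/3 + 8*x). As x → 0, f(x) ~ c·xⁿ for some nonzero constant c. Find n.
13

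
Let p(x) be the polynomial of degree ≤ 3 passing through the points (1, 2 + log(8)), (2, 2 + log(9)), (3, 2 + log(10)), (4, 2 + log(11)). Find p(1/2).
2 + log(640*11**(11/16)*2**(7/8)*3**(5/8)*5**(5/16)/2673)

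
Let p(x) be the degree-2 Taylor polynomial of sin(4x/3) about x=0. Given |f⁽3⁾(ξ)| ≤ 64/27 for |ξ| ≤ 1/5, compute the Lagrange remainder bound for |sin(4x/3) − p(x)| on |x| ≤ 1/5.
32/10125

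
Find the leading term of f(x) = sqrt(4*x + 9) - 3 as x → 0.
2*x/3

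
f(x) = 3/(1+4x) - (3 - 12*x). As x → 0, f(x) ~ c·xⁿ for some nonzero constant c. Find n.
2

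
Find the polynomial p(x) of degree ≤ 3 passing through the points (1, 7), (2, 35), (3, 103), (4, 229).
3*x**3 + 2*x**2 + x + 1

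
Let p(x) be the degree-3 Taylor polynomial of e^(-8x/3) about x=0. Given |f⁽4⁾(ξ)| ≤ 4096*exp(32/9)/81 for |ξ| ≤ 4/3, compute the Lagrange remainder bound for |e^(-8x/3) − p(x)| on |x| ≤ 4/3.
131072*exp(32/9)/19683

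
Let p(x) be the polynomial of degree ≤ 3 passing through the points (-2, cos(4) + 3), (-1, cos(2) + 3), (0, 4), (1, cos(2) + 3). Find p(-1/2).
cos(2)/2 - cos(4)/16 + 57/16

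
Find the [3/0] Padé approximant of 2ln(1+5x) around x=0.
5*x*(50*x**2 - 15*x + 6)/3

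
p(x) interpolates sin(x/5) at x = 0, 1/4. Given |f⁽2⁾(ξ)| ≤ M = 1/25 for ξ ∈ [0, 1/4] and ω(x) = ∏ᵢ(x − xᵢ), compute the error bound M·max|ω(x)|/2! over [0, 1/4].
1/3200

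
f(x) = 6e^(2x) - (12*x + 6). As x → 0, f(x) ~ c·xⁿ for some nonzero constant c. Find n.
2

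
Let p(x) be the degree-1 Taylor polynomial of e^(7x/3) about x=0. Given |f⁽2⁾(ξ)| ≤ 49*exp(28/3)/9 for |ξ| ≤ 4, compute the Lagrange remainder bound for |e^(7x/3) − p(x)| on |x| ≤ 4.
392*exp(28/3)/9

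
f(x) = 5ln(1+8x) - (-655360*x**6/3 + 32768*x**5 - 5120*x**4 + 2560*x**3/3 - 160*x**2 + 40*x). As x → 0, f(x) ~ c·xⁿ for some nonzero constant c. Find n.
7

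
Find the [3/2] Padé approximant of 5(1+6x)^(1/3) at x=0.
(56*x**3/3 + 84*x**2 + 42*x + 5)/(8*x**2 + 32*x/5 + 1)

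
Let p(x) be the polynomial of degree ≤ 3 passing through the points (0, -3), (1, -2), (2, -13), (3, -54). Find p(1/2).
-17/8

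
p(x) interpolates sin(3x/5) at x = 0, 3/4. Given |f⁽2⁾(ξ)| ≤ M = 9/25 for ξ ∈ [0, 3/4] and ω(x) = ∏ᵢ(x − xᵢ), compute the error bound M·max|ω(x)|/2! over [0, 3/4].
81/3200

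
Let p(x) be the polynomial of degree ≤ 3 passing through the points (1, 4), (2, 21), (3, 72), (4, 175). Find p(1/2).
21/8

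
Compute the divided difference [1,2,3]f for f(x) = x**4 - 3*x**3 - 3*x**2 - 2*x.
4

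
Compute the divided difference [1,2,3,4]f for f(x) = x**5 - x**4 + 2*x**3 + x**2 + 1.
57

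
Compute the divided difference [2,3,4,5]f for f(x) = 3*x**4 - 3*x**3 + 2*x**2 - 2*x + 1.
39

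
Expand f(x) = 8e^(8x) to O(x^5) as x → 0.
8 + 64*x + 256*x**2 + 2048*x**3/3 + 4096*x**4/3 + O(x**5)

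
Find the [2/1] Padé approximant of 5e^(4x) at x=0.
(40*x**2/3 + 40*x/3 + 5)/(1 - 4*x/3)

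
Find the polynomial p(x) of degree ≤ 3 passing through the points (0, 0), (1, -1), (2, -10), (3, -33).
-x**3 - x**2 + x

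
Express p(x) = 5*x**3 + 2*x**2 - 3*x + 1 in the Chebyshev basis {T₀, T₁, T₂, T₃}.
(2)T₀ + (3/4)T₁ + T₂ + (5/4)T₃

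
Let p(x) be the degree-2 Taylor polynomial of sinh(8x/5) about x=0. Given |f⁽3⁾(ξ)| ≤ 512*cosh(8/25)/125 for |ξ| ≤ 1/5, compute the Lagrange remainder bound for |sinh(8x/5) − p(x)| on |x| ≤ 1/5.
256*cosh(8/25)/46875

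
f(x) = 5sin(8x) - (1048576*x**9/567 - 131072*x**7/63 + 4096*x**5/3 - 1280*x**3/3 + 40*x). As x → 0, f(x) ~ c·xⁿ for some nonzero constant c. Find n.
11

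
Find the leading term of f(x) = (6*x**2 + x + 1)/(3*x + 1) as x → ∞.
2*x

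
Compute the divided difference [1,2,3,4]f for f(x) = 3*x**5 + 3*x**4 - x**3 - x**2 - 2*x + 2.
224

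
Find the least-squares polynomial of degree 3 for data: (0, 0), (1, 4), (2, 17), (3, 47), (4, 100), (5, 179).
11/63 + (-17/378)x + (605/252)x² + (103/108)x³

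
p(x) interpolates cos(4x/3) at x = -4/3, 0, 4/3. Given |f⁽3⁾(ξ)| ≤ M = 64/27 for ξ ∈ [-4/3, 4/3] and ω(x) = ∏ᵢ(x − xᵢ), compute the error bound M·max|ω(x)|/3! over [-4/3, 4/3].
4096*sqrt(3)/19683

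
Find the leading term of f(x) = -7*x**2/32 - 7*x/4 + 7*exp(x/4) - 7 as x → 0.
7*x**3/384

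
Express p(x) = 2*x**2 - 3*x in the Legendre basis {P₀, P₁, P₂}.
(2/3)P₀ + (-3)P₁ + (4/3)P₂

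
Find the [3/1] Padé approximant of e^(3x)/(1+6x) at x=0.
(1179*x**3/232 + 513*x**2/116 + 351*x/116 + 1)/(699*x/116 + 1)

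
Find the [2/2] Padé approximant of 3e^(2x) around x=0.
(x**2 + 3*x + 3)/(x**2/3 - x + 1)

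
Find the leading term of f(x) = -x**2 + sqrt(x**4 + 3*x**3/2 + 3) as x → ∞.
3*x/4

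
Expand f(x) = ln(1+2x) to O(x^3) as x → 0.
2*x - 2*x**2 + O(x**3)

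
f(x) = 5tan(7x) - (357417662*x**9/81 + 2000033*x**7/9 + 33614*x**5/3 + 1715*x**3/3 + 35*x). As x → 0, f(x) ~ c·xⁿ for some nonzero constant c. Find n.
11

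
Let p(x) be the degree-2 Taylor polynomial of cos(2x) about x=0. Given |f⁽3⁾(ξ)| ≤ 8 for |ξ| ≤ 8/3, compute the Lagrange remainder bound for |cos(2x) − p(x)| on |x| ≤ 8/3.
2048/81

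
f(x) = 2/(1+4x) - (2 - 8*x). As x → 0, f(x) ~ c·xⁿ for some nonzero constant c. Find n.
2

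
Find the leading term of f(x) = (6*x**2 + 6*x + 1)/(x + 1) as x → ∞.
6*x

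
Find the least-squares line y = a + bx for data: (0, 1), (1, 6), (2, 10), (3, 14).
a = 13/10, b = 43/10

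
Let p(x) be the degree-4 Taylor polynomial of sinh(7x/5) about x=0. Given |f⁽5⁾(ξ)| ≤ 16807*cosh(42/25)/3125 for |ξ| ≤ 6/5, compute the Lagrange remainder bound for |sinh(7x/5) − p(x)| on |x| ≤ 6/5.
5445468*cosh(42/25)/48828125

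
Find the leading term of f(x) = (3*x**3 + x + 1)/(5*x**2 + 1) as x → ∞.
3*x/5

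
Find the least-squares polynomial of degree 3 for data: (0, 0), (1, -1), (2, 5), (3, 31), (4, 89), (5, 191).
5/126 + (-587/756)x + (-307/126)x² + (221/108)x³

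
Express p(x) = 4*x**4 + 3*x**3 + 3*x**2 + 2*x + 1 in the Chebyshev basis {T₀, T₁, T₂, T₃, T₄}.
(4)T₀ + (17/4)T₁ + (7/2)T₂ + (3/4)T₃ + (1/2)T₄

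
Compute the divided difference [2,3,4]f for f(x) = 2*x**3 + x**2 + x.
19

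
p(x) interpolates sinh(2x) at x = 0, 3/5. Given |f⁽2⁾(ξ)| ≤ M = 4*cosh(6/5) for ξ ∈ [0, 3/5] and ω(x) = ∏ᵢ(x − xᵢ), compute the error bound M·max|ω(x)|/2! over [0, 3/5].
9*cosh(6/5)/50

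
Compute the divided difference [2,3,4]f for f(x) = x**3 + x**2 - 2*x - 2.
10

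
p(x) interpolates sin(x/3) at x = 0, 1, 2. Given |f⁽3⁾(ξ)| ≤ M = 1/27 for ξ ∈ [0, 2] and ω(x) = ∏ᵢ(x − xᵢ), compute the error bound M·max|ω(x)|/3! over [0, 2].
sqrt(3)/729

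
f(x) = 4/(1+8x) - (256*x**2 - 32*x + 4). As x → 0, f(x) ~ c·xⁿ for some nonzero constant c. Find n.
3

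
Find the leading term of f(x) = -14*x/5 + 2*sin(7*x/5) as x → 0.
-343*x**3/375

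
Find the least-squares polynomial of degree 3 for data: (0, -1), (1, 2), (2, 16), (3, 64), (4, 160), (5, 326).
-113/126 + (251/108)x + (-377/126)x² + (337/108)x³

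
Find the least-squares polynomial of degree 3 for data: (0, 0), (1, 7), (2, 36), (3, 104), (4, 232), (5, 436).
(103/42)x + (43/28)x² + (37/12)x³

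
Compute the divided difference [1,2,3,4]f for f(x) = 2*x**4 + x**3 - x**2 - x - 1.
21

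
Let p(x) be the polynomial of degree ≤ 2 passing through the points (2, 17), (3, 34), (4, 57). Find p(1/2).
11/4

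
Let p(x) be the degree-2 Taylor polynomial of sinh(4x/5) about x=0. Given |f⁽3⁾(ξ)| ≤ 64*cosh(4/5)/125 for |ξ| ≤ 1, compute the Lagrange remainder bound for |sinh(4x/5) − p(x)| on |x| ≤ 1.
32*cosh(4/5)/375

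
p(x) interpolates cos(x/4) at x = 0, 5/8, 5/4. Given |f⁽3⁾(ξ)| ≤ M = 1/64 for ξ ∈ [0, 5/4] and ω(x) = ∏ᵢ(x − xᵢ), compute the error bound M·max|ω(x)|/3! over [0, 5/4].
125*sqrt(3)/884736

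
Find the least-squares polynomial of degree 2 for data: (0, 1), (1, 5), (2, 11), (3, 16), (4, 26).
41/35 + (207/70)x + (11/14)x²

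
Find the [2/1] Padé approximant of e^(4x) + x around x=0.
(4*x**2/3 + 11*x/3 + 1)/(1 - 4*x/3)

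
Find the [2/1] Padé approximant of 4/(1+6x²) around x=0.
4 - 24*x**2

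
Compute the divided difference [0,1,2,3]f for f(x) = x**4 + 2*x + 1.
6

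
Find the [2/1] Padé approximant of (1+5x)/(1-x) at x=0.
(5*x + 1)/(1 - x)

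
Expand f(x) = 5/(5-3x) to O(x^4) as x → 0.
1 + 3*x/5 + 9*x**2/25 + 27*x**3/125 + O(x**4)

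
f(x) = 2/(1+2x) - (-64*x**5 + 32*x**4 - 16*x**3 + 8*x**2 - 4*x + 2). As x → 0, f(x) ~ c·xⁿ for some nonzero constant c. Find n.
6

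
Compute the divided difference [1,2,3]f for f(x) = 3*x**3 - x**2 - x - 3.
17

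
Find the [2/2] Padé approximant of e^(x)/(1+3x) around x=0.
(91*x**2/516 + 29*x/43 + 1)/(-503*x**2/516 + 115*x/43 + 1)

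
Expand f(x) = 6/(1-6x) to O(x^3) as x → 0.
6 + 36*x + 216*x**2 + O(x**3)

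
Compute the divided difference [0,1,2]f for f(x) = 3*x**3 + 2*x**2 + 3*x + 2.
11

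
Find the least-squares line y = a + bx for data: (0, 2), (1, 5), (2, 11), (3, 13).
a = 19/10, b = 39/10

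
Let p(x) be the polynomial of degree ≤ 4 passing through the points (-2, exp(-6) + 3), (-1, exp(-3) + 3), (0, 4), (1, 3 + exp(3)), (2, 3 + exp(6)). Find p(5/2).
(-420*exp(9) - 180*exp(3) + 35 + 762*exp(6) + 315*exp(12))*exp(-6)/128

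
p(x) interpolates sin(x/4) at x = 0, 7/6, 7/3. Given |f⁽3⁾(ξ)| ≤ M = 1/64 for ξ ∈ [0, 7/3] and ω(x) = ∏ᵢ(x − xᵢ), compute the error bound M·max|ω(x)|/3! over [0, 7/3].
343*sqrt(3)/373248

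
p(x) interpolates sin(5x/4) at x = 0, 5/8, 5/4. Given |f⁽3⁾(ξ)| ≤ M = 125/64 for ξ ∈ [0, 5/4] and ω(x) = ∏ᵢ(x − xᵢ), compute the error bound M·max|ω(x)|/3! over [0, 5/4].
15625*sqrt(3)/884736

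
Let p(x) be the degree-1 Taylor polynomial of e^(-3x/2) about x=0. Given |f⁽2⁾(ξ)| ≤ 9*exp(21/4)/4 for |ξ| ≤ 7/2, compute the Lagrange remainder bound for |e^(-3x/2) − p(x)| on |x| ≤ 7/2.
441*exp(21/4)/32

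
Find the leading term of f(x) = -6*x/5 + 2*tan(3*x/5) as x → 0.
18*x**3/125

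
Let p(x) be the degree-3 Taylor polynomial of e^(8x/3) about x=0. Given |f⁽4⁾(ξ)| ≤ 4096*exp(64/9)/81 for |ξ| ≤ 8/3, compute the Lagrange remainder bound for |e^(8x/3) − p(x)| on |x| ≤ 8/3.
2097152*exp(64/9)/19683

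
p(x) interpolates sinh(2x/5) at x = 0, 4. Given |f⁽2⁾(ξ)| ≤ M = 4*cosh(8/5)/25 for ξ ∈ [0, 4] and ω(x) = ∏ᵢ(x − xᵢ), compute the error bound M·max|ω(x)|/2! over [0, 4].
8*cosh(8/5)/25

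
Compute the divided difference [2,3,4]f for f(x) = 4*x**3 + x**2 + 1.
37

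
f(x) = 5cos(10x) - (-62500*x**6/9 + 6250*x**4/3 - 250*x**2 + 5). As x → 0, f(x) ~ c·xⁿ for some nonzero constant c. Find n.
8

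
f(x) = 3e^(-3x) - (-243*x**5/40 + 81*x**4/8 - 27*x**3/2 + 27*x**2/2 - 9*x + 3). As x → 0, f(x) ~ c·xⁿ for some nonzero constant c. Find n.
6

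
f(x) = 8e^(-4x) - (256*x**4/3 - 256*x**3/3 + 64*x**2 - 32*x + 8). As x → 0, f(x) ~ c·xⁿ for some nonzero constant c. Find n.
5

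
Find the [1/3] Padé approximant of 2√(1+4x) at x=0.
(7*x + 2)/(x**3 - x**2 + 3*x/2 + 1)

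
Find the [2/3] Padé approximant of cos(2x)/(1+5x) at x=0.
(1 - 5*x**2/3)/(5*x**3/3 + x**2/3 + 5*x + 1)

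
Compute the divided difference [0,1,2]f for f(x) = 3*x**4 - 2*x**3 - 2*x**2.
13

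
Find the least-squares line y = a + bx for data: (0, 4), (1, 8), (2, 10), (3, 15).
a = 4, b = 7/2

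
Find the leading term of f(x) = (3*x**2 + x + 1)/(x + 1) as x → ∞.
3*x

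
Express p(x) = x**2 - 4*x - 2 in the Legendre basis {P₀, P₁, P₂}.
(-5/3)P₀ + (-4)P₁ + (2/3)P₂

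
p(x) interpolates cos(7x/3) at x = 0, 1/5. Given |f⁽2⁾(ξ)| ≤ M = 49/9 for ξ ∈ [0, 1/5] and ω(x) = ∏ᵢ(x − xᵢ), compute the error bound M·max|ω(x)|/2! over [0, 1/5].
49/1800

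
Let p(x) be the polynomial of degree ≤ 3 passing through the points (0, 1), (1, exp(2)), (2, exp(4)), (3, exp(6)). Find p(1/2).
-5*exp(4)/16 + 5/16 + 15*exp(2)/16 + exp(6)/16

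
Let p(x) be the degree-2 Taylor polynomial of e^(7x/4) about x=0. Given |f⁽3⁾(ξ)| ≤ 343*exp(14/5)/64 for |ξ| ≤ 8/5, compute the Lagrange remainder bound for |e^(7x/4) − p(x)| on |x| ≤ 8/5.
1372*exp(14/5)/375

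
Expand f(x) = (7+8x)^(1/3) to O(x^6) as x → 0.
7**(1/3) + 8*7**(1/3)*x/21 - 64*7**(1/3)*x**2/441 + 2560*7**(1/3)*x**3/27783 - 40960*7**(1/3)*x**4/583443 + 720896*7**(1/3)*x**5/12252303 + O(x**6)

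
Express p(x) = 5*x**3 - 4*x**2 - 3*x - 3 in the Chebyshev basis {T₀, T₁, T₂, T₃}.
(-5)T₀ + (3/4)T₁ + (-2)T₂ + (5/4)T₃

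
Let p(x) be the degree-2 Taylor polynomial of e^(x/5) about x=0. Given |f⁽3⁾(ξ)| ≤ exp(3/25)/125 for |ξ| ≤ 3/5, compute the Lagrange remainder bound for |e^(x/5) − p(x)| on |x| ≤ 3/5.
9*exp(3/25)/31250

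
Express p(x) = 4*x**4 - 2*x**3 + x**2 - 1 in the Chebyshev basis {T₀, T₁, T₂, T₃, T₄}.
T₀ + (-3/2)T₁ + (5/2)T₂ + (-1/2)T₃ + (1/2)T₄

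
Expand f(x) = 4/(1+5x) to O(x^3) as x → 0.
4 - 20*x + 100*x**2 + O(x**3)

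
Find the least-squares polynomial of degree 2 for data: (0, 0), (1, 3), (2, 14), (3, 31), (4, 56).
-2/35 + (-2/7)x + (25/7)x²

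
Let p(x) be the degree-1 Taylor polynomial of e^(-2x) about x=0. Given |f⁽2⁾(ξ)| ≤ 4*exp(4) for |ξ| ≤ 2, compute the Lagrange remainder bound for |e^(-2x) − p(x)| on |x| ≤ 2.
8*exp(4)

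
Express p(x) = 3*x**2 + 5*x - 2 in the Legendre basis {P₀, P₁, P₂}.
-P₀ + (5)P₁ + (2)P₂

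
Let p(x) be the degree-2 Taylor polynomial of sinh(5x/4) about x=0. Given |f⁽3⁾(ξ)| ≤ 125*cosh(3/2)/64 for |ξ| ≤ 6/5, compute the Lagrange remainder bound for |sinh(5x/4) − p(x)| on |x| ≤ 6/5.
9*cosh(3/2)/16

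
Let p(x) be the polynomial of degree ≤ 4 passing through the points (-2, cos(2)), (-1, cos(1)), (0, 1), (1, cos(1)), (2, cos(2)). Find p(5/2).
-75*cos(1)/16 + 175*cos(2)/64 + 189/64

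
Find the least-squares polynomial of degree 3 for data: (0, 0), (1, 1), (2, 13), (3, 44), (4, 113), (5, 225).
1/126 + (185/756)x + (-137/126)x² + (217/108)x³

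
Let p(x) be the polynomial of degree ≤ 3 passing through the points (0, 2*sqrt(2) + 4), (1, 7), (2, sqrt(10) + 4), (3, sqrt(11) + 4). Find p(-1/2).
-41/16 - 5*sqrt(11)/16 + 21*sqrt(10)/16 + 35*sqrt(2)/8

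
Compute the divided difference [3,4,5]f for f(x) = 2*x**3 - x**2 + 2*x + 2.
23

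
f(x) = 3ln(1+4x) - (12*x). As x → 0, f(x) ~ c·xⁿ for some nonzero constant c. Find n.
2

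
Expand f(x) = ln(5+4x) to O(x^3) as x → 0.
log(5) + 4*x/5 - 8*x**2/25 + O(x**3)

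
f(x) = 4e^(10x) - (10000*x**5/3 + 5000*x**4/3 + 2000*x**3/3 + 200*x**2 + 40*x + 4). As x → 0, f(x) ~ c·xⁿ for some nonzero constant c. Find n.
6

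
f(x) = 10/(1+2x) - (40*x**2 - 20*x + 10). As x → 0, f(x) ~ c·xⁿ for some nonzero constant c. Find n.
3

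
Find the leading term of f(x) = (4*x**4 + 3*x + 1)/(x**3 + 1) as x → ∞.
4*x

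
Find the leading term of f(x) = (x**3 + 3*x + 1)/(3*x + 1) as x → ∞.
x**2/3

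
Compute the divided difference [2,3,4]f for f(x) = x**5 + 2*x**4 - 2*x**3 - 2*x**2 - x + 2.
375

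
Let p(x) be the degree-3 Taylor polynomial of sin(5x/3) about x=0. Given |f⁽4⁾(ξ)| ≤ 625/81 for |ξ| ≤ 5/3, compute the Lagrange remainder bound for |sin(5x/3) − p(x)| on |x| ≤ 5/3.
390625/157464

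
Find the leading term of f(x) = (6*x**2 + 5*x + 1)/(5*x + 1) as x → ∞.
6*x/5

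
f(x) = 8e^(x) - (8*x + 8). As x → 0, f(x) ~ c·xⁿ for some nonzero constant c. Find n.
2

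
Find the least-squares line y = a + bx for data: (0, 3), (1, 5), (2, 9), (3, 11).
a = 14/5, b = 14/5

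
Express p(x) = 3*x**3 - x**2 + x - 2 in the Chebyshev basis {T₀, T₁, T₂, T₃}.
(-5/2)T₀ + (13/4)T₁ + (-1/2)T₂ + (3/4)T₃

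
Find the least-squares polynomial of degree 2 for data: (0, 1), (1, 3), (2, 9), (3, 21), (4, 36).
34/35 + (-12/35)x + (16/7)x²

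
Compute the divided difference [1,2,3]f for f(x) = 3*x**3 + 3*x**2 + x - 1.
21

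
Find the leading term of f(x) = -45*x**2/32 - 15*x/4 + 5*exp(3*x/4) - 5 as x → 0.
45*x**3/128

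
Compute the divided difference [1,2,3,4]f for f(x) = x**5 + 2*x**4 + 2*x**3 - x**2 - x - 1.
87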